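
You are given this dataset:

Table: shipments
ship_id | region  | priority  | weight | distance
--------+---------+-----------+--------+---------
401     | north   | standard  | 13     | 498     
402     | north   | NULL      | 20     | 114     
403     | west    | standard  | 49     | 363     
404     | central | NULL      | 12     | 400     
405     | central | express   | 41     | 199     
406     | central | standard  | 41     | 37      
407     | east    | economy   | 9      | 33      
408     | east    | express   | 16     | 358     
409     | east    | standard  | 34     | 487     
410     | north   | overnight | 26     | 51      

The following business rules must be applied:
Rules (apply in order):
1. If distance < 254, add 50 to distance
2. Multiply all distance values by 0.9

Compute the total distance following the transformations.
2511.0

Step 1: Apply Rule 1 - Add 50 to records with distance < 254
  - 5 records affected: 434 + (5 × 50) = 684
  - Unaffected records: 2106
  - Sum after Rule 1: 2790
Step 2: Apply Rule 2 - Multiply all by 0.9
  - 2790 × 0.9 = 2511.0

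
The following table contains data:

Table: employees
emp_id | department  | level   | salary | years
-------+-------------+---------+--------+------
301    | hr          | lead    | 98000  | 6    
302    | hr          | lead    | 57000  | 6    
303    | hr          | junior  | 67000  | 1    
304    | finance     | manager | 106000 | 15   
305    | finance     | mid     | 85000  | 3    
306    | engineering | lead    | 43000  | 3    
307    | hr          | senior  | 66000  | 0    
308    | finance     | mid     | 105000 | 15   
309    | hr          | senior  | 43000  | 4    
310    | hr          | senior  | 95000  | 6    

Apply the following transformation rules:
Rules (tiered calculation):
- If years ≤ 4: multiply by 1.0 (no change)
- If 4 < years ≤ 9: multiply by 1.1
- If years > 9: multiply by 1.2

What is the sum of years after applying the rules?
66.8

Step 1: Tier 1 (years ≤ 4): 5 records, sum = 11 × 1.0 = 11.0
Step 2: Tier 2 (4 < years ≤ 9): 3 records, sum = 18 × 1.1 = 19.8
Step 3: Tier 3 (years > 9): 2 records, sum = 30 × 1.2 = 36.0
Step 4: Final sum = 11.0 + 19.8 + 36.0 = 66.8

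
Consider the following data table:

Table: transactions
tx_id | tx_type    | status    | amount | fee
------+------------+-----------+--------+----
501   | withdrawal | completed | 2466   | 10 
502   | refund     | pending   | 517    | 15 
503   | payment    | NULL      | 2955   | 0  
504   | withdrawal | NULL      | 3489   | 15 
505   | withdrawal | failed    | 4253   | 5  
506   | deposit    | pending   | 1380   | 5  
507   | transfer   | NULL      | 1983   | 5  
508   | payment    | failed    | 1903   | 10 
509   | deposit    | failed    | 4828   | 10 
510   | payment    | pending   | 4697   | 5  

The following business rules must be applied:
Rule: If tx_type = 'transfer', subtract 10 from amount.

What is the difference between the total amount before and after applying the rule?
10

Step 1: Original sum of amount = 28471
Step 2: 1 records have tx_type = 'transfer'
Step 3: Each affected record changes by -10
Step 4: Total change = 1 × -10 = -10
Step 5: New sum = 28471 + -10 = 28461
Step 6: Difference = |28461 - 28471| = 10
        (Sum decreased by 10)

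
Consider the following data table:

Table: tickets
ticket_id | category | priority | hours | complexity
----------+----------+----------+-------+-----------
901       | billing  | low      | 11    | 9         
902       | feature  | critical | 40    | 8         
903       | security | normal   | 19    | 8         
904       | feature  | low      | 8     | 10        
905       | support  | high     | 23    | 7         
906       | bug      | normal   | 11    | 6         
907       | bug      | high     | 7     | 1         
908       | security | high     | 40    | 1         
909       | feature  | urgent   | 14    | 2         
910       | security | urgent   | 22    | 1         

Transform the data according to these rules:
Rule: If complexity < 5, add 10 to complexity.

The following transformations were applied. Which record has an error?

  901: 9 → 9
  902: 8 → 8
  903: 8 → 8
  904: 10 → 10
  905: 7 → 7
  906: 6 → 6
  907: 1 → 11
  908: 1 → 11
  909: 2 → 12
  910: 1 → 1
Record 910 has an error. The correct transformed value should be 11, not 1.

Step 1: Check each record against the rule
Step 2: Record 910 has complexity = 1
Step 3: Since 1 < 5, the bonus should have been applied
Step 4: Correct value = 11, but claimed value = 1
Conclusion: Record 910 has the error.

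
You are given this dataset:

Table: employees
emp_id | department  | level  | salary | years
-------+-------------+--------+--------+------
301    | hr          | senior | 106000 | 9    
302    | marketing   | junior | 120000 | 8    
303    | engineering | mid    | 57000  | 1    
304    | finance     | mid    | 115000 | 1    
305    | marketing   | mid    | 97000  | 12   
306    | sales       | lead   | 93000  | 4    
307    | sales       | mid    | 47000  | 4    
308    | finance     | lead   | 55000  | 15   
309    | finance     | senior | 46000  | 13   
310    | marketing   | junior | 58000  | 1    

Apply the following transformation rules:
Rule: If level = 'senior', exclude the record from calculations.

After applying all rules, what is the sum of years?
46

Step 1: Identify records where level = 'senior'
Step 2: The excluded records sum to 22
Step 3: Original total years = 68
Step 4: Remaining total = 68 - 22 = 46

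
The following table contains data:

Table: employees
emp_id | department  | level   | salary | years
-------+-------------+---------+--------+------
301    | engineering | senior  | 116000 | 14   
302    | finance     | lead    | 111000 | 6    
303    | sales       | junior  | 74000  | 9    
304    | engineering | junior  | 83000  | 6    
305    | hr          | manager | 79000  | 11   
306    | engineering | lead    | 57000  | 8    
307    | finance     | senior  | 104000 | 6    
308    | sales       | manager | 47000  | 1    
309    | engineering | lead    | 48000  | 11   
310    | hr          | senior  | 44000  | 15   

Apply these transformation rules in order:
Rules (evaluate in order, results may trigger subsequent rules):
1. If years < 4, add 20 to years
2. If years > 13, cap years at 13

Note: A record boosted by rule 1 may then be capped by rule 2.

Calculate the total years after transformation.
96

Step 1: Apply rule 1 to records with years < 4
  - 1 records get bonus of 20
  - Of these, 1 records then exceed 13 and get capped
Step 2: Apply rule 2 to records with years > 13
  - 2 records (original) are capped
Step 3: Calculate final sum = 96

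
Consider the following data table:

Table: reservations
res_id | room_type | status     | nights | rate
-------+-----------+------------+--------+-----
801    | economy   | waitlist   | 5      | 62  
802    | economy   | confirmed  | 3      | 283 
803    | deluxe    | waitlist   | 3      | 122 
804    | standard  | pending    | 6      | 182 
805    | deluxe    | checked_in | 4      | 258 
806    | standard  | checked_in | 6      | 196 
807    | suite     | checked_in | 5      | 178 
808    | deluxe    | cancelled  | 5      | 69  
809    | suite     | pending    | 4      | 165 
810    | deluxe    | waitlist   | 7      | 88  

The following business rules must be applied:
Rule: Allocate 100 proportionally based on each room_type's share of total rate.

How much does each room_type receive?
deluxe: 33.5, economy: 21.52, standard: 23.58, suite: 21.4

Step 1: Calculate total rate = 1603
Step 2: Calculate each room_type's proportion:
  deluxe: 537/1603 = 33.50% → 33.5
  economy: 345/1603 = 21.52% → 21.52
  standard: 378/1603 = 23.58% → 23.58
  suite: 343/1603 = 21.40% → 21.4
Step 3: Verify: sum of allocations ≈ 100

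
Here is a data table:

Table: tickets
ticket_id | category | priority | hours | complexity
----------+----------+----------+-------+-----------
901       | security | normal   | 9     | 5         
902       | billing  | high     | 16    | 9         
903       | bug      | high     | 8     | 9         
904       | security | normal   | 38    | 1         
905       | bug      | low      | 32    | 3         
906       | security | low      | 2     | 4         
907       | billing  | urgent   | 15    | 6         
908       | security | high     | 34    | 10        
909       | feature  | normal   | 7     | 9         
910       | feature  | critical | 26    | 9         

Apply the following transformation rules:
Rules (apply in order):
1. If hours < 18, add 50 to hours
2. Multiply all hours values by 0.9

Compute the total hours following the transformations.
438.3

Step 1: Apply Rule 1 - Add 50 to records with hours < 18
  - 6 records affected: 57 + (6 × 50) = 357
  - Unaffected records: 130
  - Sum after Rule 1: 487
Step 2: Apply Rule 2 - Multiply all by 0.9
  - 487 × 0.9 = 438.3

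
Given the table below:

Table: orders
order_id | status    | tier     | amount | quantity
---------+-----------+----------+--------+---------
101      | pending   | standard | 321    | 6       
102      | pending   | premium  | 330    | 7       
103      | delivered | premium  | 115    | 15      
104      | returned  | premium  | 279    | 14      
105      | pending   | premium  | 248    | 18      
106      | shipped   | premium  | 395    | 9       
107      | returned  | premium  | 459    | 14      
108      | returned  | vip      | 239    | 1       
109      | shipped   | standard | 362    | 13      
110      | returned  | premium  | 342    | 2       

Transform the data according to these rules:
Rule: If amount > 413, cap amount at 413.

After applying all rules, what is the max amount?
413

Step 1: Original maximum amount = 459
Step 2: Apply cap at 413
Step 3: 1 records had amount > 413 and were capped
Step 4: Maximum after transformation = 413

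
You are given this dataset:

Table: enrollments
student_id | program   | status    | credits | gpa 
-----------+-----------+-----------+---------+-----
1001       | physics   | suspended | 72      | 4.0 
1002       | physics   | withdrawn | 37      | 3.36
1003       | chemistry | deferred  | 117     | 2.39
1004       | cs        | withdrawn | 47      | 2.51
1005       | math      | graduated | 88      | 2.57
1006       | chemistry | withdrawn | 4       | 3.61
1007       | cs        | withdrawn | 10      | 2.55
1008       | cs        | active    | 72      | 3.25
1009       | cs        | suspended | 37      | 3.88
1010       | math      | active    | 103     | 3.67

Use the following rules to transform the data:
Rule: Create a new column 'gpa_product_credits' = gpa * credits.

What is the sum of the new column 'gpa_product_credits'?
1831.59

Step 1: For each record, compute gpa * credits
Example calculations:
  4.0 * 72 = 288.0
  3.36 * 37 = 124.32
  2.39 * 117 = 279.63
  ...
Step 2: Sum all derived values
Step 3: Total = 1831.59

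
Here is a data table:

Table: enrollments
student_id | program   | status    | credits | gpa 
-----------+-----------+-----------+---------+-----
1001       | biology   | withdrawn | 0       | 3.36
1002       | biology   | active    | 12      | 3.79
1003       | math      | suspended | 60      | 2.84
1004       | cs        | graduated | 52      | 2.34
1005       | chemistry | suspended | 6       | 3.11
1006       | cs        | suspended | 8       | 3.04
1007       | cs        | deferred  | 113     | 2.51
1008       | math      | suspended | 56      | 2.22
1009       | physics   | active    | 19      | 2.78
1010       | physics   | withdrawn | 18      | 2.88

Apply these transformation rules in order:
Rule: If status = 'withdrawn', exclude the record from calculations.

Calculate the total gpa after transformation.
22.63

Step 1: Identify records where status = 'withdrawn'
Step 2: The excluded records sum to 6.24
Step 3: Original total gpa = 28.87
Step 4: Remaining total = 28.87 - 6.24 = 22.63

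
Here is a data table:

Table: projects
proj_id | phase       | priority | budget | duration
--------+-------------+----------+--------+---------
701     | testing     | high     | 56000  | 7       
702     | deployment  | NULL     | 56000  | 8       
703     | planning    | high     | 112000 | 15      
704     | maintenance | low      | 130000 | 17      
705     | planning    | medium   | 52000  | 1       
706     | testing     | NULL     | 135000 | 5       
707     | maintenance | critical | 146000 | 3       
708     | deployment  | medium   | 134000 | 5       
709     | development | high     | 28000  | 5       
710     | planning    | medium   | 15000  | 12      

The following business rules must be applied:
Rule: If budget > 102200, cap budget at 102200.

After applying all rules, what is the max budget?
102200

Step 1: Original maximum budget = 146000
Step 2: Apply cap at 102200
Step 3: 5 records had budget > 102200 and were capped
Step 4: Maximum after transformation = 102200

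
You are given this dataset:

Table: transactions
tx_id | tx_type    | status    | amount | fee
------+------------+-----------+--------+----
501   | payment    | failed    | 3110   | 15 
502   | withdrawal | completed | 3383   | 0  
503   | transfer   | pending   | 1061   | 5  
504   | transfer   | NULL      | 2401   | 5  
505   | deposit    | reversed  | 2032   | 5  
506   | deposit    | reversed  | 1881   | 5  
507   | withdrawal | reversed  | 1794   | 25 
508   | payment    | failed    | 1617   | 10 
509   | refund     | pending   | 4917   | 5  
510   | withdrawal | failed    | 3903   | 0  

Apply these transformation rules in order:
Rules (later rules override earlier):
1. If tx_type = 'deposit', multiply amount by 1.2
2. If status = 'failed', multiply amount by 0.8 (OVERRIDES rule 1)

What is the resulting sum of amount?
25155.6

Step 1: Rule 2 takes priority for records with status = 'failed'
  - 3 records: 8630 × 0.8 = 6904.0
Step 2: Rule 1 applies to remaining records with tx_type = 'deposit'
  - 2 records: 3913 × 1.2 = 4695.6
Step 3: Other records unchanged: 13556
Step 4: Final sum = 6904.0 + 4695.6 + 13556 = 25155.6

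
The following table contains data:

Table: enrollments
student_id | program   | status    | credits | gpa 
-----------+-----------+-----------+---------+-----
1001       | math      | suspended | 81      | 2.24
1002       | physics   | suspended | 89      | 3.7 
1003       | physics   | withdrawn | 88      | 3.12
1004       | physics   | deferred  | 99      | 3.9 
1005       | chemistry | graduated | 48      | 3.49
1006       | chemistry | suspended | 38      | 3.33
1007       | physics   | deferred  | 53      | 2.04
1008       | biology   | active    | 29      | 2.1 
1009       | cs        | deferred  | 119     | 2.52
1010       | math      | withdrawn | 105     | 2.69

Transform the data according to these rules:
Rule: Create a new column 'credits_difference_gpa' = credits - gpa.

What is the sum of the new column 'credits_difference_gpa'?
719.87

Step 1: For each record, compute credits - gpa
Example calculations:
  81 - 2.24 = 78.76
  89 - 3.7 = 85.3
  88 - 3.12 = 84.88
  ...
Step 2: Sum all derived values
Step 3: Total = 719.87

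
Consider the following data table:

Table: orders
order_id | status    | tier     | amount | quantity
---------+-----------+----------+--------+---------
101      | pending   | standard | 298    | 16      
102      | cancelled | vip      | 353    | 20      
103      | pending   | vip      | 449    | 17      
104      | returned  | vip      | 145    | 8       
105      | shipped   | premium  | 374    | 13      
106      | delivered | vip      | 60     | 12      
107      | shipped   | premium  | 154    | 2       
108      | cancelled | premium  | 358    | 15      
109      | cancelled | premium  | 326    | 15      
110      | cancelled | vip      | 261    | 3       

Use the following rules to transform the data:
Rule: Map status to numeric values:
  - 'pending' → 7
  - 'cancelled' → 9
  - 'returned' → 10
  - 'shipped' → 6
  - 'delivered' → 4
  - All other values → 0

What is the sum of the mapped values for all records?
76

Step 1: Apply mapping to each record
Step 2: Count by status:
  'pending': 2 records × 7 = 14
  'cancelled': 4 records × 9 = 36
  'returned': 1 records × 10 = 10
  'shipped': 2 records × 6 = 12
  'delivered': 1 records × 4 = 4
Step 3: Sum all mapped values = 76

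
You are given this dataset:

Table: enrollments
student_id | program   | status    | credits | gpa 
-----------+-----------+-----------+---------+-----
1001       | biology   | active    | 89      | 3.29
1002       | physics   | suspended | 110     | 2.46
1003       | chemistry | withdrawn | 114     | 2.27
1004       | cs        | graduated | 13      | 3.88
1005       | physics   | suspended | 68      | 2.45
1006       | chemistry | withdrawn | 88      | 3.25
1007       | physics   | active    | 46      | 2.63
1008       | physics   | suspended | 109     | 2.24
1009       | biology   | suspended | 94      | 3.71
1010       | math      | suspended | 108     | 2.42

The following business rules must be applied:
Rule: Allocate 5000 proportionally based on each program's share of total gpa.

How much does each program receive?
biology: 1223.78, chemistry: 965.03, cs: 678.32, math: 423.08, physics: 1709.79

Step 1: Calculate total gpa = 28.6
Step 2: Calculate each program's proportion:
  biology: 7.0/28.6 = 24.48% → 1223.78
  chemistry: 5.52/28.6 = 19.30% → 965.03
  cs: 3.88/28.6 = 13.57% → 678.32
  math: 2.42/28.6 = 8.46% → 423.08
  physics: 9.78/28.6 = 34.20% → 1709.79
Step 3: Verify: sum of allocations ≈ 5000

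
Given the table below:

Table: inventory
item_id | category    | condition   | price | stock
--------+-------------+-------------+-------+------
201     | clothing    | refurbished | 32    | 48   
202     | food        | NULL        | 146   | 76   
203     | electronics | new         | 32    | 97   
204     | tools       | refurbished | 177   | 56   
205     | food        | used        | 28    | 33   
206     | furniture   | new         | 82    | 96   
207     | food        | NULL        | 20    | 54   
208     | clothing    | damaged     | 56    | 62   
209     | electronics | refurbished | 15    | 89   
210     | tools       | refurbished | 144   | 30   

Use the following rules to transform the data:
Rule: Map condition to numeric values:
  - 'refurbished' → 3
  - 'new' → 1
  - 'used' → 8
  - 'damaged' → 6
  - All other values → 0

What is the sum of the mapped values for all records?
28

Step 1: Apply mapping to each record
Step 2: Count by status:
  'refurbished': 4 records × 3 = 12
  'new': 2 records × 1 = 2
  'used': 1 records × 8 = 8
  'damaged': 1 records × 6 = 6
Step 3: Sum all mapped values = 28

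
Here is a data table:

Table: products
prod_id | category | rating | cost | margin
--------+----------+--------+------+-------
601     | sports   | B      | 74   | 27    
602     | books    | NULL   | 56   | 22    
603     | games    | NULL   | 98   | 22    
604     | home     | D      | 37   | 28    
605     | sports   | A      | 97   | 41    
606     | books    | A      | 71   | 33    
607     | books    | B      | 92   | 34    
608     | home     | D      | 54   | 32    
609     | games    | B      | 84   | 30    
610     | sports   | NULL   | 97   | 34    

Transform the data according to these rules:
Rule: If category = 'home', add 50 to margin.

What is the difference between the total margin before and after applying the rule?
100

Step 1: Original sum of margin = 303
Step 2: 2 records have category = 'home'
Step 3: Each affected record changes by 50
Step 4: Total change = 2 × 50 = 100
Step 5: New sum = 303 + 100 = 403
Step 6: Difference = |403 - 303| = 100
        (Sum increased by 100)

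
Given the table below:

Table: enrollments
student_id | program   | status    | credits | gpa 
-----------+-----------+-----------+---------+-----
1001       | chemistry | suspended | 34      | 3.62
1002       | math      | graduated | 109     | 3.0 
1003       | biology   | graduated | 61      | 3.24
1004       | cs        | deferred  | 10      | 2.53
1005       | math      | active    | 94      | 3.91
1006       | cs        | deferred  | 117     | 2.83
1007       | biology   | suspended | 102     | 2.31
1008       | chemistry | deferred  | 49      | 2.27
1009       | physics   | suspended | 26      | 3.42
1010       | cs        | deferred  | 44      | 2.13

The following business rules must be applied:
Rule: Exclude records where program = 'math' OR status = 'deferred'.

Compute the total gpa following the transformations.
12.59

Step 1: Find records where program = 'math' OR status = 'deferred'
Step 2: 6 records match, summing to 16.67
Step 3: Original sum: 29.26
Step 4: Remaining sum = 29.26 - 16.67 = 12.59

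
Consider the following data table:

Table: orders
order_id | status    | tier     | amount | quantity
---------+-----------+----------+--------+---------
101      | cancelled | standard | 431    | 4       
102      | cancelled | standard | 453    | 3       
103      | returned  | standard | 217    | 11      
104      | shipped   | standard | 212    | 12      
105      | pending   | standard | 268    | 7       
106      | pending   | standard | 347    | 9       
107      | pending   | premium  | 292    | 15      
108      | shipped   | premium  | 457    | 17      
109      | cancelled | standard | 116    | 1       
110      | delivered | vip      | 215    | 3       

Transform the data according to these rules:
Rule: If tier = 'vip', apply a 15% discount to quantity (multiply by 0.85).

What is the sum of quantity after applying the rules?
81.55

Step 1: Records with tier = 'vip' have total quantity = 3
Step 2: Apply multiplier: 3 × 0.85 = 2.55
Step 3: Other records total: 79
Step 4: Final sum = 2.55 + 79 = 81.55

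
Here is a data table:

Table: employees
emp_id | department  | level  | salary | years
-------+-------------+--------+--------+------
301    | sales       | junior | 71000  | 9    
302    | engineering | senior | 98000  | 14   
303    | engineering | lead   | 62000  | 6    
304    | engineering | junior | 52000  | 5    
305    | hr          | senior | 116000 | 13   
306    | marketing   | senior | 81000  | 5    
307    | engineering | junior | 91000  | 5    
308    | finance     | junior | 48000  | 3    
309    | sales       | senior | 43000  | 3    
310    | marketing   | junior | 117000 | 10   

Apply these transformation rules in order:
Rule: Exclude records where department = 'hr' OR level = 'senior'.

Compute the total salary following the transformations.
441000

Step 1: Find records where department = 'hr' OR level = 'senior'
Step 2: 4 records match, summing to 338000
Step 3: Original sum: 779000
Step 4: Remaining sum = 779000 - 338000 = 441000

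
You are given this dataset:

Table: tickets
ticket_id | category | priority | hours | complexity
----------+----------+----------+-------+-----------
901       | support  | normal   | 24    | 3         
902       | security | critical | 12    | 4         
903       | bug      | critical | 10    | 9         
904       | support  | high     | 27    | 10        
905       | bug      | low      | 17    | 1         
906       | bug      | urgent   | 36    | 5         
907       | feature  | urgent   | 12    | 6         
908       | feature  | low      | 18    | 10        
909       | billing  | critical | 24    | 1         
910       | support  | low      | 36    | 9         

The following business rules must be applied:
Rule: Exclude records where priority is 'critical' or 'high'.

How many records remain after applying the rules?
6

Step 1: Count records to exclude
  - 3 (critical) + 1 (high) = 4 records
Step 2: Total records: 10
Step 3: Remaining = 10 - 4 = 6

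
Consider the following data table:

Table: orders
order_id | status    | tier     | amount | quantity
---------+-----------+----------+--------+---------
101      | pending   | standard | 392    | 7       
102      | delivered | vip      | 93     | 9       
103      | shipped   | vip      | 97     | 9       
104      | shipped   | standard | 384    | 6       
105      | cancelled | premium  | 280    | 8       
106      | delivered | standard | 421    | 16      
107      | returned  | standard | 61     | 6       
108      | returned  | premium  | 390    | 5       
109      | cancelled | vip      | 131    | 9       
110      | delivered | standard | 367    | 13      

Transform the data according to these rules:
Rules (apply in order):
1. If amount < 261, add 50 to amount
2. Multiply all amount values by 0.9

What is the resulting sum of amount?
2534.4

Step 1: Apply Rule 1 - Add 50 to records with amount < 261
  - 4 records affected: 382 + (4 × 50) = 582
  - Unaffected records: 2234
  - Sum after Rule 1: 2816
Step 2: Apply Rule 2 - Multiply all by 0.9
  - 2816 × 0.9 = 2534.4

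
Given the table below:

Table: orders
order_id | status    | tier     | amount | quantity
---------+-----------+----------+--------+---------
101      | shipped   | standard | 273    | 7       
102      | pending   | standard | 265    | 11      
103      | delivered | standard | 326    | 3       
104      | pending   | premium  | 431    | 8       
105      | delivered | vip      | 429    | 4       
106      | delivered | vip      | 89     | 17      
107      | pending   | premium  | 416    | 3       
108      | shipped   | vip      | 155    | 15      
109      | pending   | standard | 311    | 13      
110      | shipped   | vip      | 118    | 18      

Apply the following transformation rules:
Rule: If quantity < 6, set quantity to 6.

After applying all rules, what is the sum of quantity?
107

Step 1: 3 records have quantity < 6
Step 2: These records originally summed to 10
Step 3: After setting to minimum: 3 × 6 = 18
Step 4: Unaffected records sum: 89
Step 5: Final sum = 18 + 89 = 107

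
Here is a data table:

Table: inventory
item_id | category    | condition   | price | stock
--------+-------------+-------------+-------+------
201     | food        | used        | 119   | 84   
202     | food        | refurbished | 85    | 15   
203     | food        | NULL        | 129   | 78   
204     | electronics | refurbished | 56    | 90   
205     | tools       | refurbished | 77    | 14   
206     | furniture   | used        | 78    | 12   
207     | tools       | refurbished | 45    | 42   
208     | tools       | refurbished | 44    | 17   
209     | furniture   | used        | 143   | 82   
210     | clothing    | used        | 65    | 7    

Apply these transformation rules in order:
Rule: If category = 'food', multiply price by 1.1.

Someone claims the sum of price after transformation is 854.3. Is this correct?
No, the correct result is 874.3.

Step 1: Calculate the correct sum after transformation
Step 2: Apply multiplier 1.1 to records where category = 'food'
Step 3: Correct result = 874.3
Step 4: Claimed result = 854.3
Step 5: 874.3 ≠ 854.3
Conclusion: The claimed result is incorrect. The correct answer is 874.3.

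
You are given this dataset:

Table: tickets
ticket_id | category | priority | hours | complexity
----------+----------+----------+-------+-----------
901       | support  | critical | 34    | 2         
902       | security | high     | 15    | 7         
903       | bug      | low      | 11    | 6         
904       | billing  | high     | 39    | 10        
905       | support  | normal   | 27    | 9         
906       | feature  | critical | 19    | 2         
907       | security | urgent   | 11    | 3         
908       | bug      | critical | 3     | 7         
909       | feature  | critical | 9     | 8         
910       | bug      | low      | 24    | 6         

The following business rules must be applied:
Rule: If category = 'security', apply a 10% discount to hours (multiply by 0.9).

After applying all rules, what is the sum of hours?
189.4

Step 1: Records with category = 'security' have total hours = 26
Step 2: Apply multiplier: 26 × 0.9 = 23.4
Step 3: Other records total: 166
Step 4: Final sum = 23.4 + 166 = 189.4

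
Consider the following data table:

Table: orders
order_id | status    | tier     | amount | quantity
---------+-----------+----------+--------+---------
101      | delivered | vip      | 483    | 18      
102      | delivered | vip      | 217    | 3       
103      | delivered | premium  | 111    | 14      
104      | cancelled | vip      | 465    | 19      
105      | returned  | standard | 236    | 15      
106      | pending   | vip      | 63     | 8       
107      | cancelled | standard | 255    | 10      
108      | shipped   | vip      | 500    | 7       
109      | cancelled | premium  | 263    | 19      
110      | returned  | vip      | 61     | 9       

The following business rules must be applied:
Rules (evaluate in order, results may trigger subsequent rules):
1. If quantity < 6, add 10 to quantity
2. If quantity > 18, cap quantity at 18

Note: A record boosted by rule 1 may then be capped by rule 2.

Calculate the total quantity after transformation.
130

Step 1: Apply rule 1 to records with quantity < 6
  - 1 records get bonus of 10
  - Of these, 0 records then exceed 18 and get capped
Step 2: Apply rule 2 to records with quantity > 18
  - 2 records (original) are capped
Step 3: Calculate final sum = 130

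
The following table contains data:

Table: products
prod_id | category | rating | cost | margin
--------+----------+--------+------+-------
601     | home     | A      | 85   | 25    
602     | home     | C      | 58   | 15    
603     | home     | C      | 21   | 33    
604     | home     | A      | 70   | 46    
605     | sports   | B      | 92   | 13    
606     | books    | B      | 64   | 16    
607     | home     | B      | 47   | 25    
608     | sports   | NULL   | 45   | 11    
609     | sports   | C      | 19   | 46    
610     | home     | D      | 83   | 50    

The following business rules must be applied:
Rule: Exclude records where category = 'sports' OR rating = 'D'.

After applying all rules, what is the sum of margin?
160

Step 1: Find records where category = 'sports' OR rating = 'D'
Step 2: 4 records match, summing to 120
Step 3: Original sum: 280
Step 4: Remaining sum = 280 - 120 = 160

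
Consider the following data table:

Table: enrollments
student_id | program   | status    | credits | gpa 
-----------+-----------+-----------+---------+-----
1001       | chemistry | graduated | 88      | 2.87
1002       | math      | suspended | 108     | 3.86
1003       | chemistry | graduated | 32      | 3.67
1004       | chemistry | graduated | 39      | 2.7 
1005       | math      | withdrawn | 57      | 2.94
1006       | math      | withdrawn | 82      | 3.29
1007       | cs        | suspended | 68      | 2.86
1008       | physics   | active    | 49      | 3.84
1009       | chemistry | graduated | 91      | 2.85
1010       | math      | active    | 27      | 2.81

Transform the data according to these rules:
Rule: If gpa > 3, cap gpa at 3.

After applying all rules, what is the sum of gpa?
29.03

Step 1: 4 records have gpa > 3
Step 2: These records originally summed to 14.66
Step 3: After capping: 4 × 3 = 12
Step 4: Unaffected records sum: 17.03
Step 5: Final sum = 12 + 17.03 = 29.03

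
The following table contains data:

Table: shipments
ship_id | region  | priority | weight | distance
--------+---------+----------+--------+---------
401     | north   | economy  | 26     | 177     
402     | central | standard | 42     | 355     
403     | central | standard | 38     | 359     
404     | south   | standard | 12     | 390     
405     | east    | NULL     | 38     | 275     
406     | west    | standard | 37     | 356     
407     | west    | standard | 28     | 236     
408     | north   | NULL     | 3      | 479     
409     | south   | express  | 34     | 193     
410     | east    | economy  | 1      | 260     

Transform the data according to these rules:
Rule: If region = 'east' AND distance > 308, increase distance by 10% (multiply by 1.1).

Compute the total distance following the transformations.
3080

Step 1: Find records where region = 'east' AND distance > 308
Step 2: 0 records match, summing to 0
Step 3: After multiplier: 0 × 1.1 = 0.0
Step 4: Unaffected records sum: 3080
Step 5: Final sum = 0.0 + 3080 = 3080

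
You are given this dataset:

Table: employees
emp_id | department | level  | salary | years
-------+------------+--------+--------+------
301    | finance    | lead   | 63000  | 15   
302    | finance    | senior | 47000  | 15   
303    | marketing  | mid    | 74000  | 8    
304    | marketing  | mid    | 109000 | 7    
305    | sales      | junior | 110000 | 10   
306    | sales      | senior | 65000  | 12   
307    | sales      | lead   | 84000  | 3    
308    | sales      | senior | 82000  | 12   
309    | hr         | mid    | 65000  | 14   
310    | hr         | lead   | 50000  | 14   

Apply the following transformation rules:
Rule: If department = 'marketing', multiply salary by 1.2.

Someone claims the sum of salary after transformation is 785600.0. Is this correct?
Yes, the result is correct.

Step 1: Calculate the correct sum after transformation
Step 2: Apply multiplier 1.2 to records where department = 'marketing'
Step 3: Correct result = 785600.0
Step 4: Claimed result = 785600.0
Step 5: 785600.0 = 785600.0 ✓
Conclusion: The claimed result is correct.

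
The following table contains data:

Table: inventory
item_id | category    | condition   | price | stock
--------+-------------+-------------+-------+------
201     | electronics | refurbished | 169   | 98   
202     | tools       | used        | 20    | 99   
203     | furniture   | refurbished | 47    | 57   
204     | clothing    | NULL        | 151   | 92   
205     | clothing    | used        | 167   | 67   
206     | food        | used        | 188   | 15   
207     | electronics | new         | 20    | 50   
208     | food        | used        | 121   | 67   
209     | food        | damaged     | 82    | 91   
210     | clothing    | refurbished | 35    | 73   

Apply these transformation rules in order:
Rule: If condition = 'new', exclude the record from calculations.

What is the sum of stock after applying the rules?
659

Step 1: Identify records where condition = 'new'
Step 2: The excluded records sum to 50
Step 3: Original total stock = 709
Step 4: Remaining total = 709 - 50 = 659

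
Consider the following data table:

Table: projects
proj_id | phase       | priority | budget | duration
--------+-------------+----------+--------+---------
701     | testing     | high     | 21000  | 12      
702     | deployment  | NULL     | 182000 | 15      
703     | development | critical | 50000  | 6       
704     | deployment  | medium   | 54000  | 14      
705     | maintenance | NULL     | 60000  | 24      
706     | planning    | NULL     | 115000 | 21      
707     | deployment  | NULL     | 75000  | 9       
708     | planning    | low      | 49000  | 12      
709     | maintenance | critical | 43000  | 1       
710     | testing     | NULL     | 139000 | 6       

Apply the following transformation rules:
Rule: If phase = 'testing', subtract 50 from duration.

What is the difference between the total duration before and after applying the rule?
100

Step 1: Original sum of duration = 120
Step 2: 2 records have phase = 'testing'
Step 3: Each affected record changes by -50
Step 4: Total change = 2 × -50 = -100
Step 5: New sum = 120 + -100 = 20
Step 6: Difference = |20 - 120| = 100
        (Sum decreased by 100)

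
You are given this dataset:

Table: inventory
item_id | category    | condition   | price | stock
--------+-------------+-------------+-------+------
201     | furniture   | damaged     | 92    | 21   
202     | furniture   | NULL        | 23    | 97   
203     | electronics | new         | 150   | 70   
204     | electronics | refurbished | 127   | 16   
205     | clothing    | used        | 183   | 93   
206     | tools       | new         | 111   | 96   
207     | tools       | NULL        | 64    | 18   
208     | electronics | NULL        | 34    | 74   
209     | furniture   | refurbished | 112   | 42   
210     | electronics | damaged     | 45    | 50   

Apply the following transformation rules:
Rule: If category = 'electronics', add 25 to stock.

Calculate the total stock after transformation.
677

Step 1: Count records where category = 'electronics': 4
Step 2: Total bonus added: 4 × 25 = 100
Step 3: Original sum of stock: 577
Step 4: Final sum = 577 + 100 = 677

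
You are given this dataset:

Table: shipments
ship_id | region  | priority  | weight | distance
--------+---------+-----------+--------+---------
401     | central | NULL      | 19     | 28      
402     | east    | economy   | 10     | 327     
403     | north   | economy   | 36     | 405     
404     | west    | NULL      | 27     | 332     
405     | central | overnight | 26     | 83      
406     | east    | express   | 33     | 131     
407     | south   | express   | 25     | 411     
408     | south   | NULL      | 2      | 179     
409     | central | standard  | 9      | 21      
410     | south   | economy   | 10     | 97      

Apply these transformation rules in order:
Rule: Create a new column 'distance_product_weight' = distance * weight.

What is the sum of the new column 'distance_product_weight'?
45619

Step 1: For each record, compute distance * weight
Example calculations:
  28 * 19 = 532
  327 * 10 = 3270
  405 * 36 = 14580
  ...
Step 2: Sum all derived values
Step 3: Total = 45619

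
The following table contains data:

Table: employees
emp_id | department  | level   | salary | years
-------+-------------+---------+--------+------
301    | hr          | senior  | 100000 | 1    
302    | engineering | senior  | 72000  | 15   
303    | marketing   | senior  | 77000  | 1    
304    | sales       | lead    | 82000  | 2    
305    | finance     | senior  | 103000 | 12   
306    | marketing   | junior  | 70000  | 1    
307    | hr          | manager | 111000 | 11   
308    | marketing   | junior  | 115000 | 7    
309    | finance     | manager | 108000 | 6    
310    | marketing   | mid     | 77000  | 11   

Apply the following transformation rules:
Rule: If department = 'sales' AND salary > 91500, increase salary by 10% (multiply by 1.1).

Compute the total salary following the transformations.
915000

Step 1: Find records where department = 'sales' AND salary > 91500
Step 2: 0 records match, summing to 0
Step 3: After multiplier: 0 × 1.1 = 0.0
Step 4: Unaffected records sum: 915000
Step 5: Final sum = 0.0 + 915000 = 915000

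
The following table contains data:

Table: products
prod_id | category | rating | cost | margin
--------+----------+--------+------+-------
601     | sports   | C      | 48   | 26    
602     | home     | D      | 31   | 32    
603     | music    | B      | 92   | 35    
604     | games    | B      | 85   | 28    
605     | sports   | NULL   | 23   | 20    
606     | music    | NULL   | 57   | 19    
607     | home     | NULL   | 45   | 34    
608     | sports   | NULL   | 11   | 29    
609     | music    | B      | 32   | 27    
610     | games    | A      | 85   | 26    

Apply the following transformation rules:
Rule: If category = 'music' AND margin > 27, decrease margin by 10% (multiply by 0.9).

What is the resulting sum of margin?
272.5

Step 1: Find records where category = 'music' AND margin > 27
Step 2: 1 records match, summing to 35
Step 3: After multiplier: 35 × 0.9 = 31.5
Step 4: Unaffected records sum: 241
Step 5: Final sum = 31.5 + 241 = 272.5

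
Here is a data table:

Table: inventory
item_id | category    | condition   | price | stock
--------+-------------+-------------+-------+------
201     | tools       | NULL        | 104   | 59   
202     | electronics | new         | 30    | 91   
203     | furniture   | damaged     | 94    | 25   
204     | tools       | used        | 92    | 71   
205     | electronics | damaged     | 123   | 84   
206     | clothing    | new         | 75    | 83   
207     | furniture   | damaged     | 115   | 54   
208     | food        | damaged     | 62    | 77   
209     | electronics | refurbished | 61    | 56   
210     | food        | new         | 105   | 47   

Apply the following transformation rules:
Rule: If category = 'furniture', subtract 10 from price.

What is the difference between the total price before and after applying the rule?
20

Step 1: Original sum of price = 861
Step 2: 2 records have category = 'furniture'
Step 3: Each affected record changes by -10
Step 4: Total change = 2 × -10 = -20
Step 5: New sum = 861 + -20 = 841
Step 6: Difference = |841 - 861| = 20
        (Sum decreased by 20)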